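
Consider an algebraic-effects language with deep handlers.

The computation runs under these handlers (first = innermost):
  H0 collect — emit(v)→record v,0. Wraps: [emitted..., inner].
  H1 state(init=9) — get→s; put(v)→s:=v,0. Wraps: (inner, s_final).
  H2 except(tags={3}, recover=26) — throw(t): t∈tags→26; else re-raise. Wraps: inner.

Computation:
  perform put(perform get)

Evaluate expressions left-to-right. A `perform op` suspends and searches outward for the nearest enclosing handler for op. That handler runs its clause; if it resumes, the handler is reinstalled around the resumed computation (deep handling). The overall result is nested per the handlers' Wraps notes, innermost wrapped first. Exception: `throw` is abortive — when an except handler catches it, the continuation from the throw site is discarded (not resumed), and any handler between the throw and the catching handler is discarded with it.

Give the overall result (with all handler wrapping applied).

Answer: ([0], 9)

Step-by-step:
get @ H1 ⇒ 9
put(9) @ H1 ⇒ s:=9
H0 returns [0]
H1 returns ([0], 9)
H2 returns ([0], 9)
= ([0], 9)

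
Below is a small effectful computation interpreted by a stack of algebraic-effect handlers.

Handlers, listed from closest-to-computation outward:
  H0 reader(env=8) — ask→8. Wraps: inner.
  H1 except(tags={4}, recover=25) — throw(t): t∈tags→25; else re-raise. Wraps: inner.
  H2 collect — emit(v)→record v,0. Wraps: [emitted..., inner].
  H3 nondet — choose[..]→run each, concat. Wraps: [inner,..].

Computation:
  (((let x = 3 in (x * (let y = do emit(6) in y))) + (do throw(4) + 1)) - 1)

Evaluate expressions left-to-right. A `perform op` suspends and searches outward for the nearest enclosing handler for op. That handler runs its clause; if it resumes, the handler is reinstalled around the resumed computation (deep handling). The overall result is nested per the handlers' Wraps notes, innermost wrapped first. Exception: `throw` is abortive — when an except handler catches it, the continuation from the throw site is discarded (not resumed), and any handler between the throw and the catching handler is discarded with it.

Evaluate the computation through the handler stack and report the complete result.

Answer: [[6, 25]]

Step-by-step:
emit(6) @ H2 ⇒ out+=6
throw(4) @ H1 caught ⇒ 25
H2 returns [6, 25]
H3 returns [[6, 25]]
= [[6, 25]]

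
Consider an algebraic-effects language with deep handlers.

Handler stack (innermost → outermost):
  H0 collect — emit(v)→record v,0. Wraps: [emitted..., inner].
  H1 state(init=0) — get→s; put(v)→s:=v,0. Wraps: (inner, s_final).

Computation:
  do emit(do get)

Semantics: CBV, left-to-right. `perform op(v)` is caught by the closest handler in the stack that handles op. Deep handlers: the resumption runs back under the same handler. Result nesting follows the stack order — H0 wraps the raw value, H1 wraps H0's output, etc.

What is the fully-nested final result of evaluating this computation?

Answer: ([0, 0], 0)

Evaluation trace:
get @ H1 ⇒ 0
emit(0) @ H0 ⇒ out+=0
H0 returns [0, 0]
H1 returns ([0, 0], 0)
= ([0, 0], 0)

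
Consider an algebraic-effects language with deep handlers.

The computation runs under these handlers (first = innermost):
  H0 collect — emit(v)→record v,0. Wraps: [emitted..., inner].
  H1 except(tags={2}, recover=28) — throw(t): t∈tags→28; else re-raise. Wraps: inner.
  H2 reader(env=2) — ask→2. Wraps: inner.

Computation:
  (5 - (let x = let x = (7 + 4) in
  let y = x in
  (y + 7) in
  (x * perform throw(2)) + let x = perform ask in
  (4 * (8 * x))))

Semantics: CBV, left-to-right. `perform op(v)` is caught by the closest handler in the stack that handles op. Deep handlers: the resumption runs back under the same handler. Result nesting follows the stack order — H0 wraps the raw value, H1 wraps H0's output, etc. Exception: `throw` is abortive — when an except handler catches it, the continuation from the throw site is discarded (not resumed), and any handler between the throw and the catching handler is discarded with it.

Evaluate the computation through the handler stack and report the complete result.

Answer: 28

Evaluation trace:
throw(2) @ H1 caught ⇒ 28
H2 returns 28
= 28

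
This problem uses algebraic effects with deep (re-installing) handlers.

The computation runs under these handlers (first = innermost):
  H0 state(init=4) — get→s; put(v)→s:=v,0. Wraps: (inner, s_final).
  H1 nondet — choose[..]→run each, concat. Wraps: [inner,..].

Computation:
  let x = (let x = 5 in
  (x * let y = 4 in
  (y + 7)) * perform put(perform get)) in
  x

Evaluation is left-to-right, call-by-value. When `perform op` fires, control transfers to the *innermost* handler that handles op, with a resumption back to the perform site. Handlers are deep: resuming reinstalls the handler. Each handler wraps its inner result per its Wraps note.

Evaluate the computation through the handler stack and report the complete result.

Working:
get @ H0 ⇒ 4
put(4) @ H0 ⇒ s:=4
H0 returns (0, 4)
H1 returns [(0, 4)]
= [(0, 4)]

Answer: [(0, 4)]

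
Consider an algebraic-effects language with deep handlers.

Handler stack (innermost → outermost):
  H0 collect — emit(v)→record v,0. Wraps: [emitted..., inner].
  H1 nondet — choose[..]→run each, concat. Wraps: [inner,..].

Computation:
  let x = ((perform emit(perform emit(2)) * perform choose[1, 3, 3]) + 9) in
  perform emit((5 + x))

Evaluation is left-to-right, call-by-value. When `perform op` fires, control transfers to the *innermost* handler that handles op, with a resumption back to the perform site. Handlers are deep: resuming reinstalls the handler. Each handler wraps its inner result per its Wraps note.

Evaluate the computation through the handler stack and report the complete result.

Answer: [[2, 0, 14, 0], [2, 0, 14, 0], [2, 0, 14, 0]]

Working:
emit(2) @ H0 ⇒ out+=2
emit(0) @ H0 ⇒ out+=0
choose[1, 3, 3] @ H1
  branch[0] choose=1:
    emit(14) @ H0 ⇒ out+=14
    H0 returns [2, 0, 14, 0]
    H1 returns [[2, 0, 14, 0]]
  branch[1] choose=3:
    emit(14) @ H0 ⇒ out+=14
    H0 returns [2, 0, 14, 0]
    H1 returns [[2, 0, 14, 0]]
  branch[2] choose=3:
    emit(14) @ H0 ⇒ out+=14
    H0 returns [2, 0, 14, 0]
    H1 returns [[2, 0, 14, 0]]
= [[2, 0, 14, 0], [2, 0, 14, 0], [2, 0, 14, 0]]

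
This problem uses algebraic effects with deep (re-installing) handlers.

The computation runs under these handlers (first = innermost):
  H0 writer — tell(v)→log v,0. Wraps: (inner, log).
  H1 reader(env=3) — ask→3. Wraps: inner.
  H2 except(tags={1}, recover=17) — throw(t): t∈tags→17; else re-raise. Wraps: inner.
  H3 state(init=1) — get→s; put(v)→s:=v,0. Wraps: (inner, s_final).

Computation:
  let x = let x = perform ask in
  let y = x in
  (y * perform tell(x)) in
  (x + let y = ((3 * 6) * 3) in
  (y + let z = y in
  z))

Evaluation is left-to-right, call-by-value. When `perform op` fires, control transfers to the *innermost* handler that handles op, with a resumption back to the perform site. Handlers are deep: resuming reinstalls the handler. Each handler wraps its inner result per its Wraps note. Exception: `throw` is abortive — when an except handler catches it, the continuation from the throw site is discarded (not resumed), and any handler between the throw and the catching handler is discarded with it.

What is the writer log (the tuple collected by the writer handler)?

Answer: (3)

Step-by-step:
ask @ H1 ⇒ 3
tell(3) @ H0 ⇒ log+=3
H0 returns (108, (3))
H1 returns (108, (3))
H2 returns (108, (3))
H3 returns ((108, (3)), 1)
= ((108, (3)), 1)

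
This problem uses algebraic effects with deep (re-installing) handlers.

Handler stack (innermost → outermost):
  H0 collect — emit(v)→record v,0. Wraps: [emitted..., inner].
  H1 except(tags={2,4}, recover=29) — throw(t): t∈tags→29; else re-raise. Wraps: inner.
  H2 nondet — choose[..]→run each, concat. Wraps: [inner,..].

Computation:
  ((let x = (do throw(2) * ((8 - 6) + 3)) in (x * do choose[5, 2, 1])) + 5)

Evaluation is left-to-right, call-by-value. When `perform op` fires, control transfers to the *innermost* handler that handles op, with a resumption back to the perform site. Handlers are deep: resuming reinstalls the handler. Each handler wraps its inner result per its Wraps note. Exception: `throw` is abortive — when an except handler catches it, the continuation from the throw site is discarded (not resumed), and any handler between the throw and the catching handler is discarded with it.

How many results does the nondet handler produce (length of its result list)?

Evaluation trace:
throw(2) @ H1 caught ⇒ 29
H2 returns [29]
= [29]

Answer: 1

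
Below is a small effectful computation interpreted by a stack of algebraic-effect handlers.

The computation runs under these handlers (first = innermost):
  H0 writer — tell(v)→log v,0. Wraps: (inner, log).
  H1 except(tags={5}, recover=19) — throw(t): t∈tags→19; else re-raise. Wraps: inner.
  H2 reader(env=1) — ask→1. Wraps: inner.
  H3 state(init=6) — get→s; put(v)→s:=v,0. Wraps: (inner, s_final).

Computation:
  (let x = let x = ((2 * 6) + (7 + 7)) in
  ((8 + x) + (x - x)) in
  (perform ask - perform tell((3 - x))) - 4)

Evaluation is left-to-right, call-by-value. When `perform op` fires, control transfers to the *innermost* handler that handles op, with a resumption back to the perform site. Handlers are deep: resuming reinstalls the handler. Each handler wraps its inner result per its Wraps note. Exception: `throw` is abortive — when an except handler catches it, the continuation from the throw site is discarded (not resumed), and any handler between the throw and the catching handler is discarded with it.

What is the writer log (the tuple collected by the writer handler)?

Evaluation trace:
ask @ H2 ⇒ 1
tell(-31) @ H0 ⇒ log+=-31
H0 returns (-3, (-31))
H1 returns (-3, (-31))
H2 returns (-3, (-31))
H3 returns ((-3, (-31)), 6)
= ((-3, (-31)), 6)

Answer: (-31)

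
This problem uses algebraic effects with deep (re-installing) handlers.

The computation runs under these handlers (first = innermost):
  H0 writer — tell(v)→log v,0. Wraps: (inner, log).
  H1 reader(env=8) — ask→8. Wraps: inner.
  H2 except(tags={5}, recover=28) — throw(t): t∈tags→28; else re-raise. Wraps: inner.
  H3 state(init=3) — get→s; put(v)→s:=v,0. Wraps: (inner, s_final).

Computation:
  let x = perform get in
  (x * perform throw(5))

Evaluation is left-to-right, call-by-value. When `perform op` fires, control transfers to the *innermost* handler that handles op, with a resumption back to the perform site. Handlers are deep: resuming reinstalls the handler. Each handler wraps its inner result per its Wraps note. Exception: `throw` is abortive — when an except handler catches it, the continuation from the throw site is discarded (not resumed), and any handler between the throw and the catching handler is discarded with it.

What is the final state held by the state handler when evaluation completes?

Answer: 3

Evaluation trace:
get @ H3 ⇒ 3
throw(5) @ H2 caught ⇒ 28
H3 returns (28, 3)
= (28, 3)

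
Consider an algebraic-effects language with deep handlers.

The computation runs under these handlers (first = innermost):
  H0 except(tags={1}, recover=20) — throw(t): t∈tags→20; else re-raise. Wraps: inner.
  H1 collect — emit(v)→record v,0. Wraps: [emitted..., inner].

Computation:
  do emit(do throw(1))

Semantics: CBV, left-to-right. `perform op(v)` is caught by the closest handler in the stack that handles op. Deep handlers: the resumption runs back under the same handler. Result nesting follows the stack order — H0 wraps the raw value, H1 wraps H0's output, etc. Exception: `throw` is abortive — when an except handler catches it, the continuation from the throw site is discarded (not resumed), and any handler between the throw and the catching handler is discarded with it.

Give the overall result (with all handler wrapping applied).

Answer: [20]

Evaluation trace:
throw(1) @ H0 caught ⇒ 20
H1 returns [20]
= [20]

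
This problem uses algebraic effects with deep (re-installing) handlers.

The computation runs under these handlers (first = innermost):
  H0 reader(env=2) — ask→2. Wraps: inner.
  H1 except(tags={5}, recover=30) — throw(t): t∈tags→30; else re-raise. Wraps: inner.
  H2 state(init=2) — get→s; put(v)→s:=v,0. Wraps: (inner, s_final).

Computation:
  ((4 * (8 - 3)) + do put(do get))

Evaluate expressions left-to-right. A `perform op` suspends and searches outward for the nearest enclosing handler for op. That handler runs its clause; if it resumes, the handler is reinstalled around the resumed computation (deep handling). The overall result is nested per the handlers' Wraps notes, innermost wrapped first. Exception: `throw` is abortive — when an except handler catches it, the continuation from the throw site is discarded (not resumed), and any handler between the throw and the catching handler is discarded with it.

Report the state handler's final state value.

Evaluation trace:
get @ H2 ⇒ 2
put(2) @ H2 ⇒ s:=2
H0 returns 20
H1 returns 20
H2 returns (20, 2)
= (20, 2)

Answer: 2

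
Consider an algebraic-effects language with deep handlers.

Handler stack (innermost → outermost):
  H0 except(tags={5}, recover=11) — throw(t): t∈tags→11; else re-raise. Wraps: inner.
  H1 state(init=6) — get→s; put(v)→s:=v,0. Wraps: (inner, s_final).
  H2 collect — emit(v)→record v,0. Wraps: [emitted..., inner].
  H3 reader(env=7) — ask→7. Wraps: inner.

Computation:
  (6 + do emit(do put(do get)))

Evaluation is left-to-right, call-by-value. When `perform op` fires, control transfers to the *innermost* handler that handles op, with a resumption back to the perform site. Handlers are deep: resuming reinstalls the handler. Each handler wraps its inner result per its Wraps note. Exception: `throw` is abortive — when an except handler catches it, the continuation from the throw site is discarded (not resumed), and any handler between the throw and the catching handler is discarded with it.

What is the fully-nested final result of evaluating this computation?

Step-by-step:
get @ H1 ⇒ 6
put(6) @ H1 ⇒ s:=6
emit(0) @ H2 ⇒ out+=0
H0 returns 6
H1 returns (6, 6)
H2 returns [0, (6, 6)]
H3 returns [0, (6, 6)]
= [0, (6, 6)]

Answer: [0, (6, 6)]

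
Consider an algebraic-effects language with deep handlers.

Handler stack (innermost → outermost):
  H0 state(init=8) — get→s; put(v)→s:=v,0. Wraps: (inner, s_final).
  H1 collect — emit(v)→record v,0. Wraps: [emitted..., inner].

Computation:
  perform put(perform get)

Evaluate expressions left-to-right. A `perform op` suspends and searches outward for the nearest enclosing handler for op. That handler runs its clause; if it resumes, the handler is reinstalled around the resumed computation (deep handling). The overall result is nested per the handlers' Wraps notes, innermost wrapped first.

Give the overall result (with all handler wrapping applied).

Evaluation trace:
get @ H0 ⇒ 8
put(8) @ H0 ⇒ s:=8
H0 returns (0, 8)
H1 returns [(0, 8)]
= [(0, 8)]

Answer: [(0, 8)]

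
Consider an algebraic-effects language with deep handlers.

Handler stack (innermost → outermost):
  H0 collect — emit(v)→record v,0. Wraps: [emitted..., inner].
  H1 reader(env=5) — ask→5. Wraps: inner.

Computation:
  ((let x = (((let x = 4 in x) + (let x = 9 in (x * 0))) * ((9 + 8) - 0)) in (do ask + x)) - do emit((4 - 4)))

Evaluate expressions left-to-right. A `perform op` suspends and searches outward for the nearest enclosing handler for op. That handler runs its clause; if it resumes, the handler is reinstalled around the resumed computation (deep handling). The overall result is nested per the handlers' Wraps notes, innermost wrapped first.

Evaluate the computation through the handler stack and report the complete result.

Answer: [0, 73]

Evaluation trace:
ask @ H1 ⇒ 5
emit(0) @ H0 ⇒ out+=0
H0 returns [0, 73]
H1 returns [0, 73]
= [0, 73]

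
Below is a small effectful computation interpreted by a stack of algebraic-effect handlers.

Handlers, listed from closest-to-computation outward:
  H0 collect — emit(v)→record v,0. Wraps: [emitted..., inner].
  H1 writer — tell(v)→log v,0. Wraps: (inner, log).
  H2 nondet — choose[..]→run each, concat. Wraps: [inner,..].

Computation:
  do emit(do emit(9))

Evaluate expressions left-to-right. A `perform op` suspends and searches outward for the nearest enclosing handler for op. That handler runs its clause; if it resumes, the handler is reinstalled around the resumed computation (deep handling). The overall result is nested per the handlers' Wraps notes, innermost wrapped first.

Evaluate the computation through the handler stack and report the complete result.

Working:
emit(9) @ H0 ⇒ out+=9
emit(0) @ H0 ⇒ out+=0
H0 returns [9, 0, 0]
H1 returns ([9, 0, 0], ())
H2 returns [([9, 0, 0], ())]
= [([9, 0, 0], ())]

Answer: [([9, 0, 0], ())]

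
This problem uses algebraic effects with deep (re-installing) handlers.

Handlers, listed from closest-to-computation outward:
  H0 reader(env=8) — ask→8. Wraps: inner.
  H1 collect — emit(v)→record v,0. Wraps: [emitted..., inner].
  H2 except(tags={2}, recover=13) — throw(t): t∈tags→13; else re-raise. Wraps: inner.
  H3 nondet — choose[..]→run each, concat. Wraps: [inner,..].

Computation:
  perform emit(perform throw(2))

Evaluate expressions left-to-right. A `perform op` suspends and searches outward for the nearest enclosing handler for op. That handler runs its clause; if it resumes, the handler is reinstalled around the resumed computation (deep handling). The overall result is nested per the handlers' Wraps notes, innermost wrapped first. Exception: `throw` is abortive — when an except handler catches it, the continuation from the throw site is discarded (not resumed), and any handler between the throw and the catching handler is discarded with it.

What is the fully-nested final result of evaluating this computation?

Answer: [13]

Step-by-step:
throw(2) @ H2 caught ⇒ 13
H3 returns [13]
= [13]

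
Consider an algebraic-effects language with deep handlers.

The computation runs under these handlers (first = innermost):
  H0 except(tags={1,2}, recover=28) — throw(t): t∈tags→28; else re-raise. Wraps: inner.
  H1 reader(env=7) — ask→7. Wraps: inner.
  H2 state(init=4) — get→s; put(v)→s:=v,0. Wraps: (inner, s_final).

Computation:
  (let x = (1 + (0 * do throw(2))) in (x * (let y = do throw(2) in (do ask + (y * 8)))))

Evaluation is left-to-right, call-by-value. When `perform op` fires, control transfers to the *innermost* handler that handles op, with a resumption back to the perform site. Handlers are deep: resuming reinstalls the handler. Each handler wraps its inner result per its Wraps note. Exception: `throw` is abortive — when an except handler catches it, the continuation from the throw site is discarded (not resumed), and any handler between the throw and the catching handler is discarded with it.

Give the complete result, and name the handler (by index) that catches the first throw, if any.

Answer: (28, 4) ; first throw caught by: H0

Evaluation trace:
throw(2) @ H0 caught ⇒ 28
H1 returns 28
H2 returns (28, 4)
= (28, 4)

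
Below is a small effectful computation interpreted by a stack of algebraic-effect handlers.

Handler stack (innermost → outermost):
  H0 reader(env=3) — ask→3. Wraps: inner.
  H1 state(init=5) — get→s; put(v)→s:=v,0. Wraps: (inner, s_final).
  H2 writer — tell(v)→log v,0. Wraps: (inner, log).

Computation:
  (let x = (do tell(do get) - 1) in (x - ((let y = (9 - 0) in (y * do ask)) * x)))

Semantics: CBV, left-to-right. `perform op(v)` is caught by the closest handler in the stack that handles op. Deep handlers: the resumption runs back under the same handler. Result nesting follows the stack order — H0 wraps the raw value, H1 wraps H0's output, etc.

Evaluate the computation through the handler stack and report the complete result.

Answer: ((26, 5), (5))

Evaluation trace:
get @ H1 ⇒ 5
tell(5) @ H2 ⇒ log+=5
ask @ H0 ⇒ 3
H0 returns 26
H1 returns (26, 5)
H2 returns ((26, 5), (5))
= ((26, 5), (5))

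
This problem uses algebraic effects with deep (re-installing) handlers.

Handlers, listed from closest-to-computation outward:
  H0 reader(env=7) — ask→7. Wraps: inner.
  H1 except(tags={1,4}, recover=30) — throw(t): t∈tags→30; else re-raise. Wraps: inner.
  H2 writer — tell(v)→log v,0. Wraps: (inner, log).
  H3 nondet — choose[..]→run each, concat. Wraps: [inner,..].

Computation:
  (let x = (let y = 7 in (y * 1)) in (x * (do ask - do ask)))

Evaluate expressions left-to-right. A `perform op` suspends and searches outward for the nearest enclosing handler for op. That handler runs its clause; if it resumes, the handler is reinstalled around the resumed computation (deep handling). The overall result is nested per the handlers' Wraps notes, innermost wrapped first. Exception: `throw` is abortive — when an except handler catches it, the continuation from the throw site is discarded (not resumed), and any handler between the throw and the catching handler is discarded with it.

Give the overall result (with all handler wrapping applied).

Answer: [(0, ())]

Evaluation trace:
ask @ H0 ⇒ 7
ask @ H0 ⇒ 7
H0 returns 0
H1 returns 0
H2 returns (0, ())
H3 returns [(0, ())]
= [(0, ())]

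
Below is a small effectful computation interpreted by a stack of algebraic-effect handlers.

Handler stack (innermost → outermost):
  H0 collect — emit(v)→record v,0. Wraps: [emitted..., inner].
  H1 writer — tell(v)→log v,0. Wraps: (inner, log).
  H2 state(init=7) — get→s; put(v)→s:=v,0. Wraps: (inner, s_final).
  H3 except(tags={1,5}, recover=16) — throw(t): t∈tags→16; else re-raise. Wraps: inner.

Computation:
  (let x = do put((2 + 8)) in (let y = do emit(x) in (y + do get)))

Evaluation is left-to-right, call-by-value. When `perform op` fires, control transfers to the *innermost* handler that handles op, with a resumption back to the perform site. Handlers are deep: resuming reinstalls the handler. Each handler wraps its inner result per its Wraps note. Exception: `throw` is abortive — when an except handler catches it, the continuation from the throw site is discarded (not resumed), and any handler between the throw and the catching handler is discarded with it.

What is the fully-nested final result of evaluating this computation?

Working:
put(10) @ H2 ⇒ s:=10
emit(0) @ H0 ⇒ out+=0
get @ H2 ⇒ 10
H0 returns [0, 10]
H1 returns ([0, 10], ())
H2 returns (([0, 10], ()), 10)
H3 returns (([0, 10], ()), 10)
= (([0, 10], ()), 10)

Answer: (([0, 10], ()), 10)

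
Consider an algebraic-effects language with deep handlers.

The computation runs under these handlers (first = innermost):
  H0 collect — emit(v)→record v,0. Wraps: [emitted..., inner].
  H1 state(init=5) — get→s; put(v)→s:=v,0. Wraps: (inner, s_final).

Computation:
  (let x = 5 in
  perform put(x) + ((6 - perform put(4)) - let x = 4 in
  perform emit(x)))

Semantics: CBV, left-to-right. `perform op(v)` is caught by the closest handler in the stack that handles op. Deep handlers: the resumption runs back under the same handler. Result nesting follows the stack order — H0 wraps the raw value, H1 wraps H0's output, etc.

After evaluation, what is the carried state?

Step-by-step:
put(5) @ H1 ⇒ s:=5
put(4) @ H1 ⇒ s:=4
emit(4) @ H0 ⇒ out+=4
H0 returns [4, 6]
H1 returns ([4, 6], 4)
= ([4, 6], 4)

Answer: 4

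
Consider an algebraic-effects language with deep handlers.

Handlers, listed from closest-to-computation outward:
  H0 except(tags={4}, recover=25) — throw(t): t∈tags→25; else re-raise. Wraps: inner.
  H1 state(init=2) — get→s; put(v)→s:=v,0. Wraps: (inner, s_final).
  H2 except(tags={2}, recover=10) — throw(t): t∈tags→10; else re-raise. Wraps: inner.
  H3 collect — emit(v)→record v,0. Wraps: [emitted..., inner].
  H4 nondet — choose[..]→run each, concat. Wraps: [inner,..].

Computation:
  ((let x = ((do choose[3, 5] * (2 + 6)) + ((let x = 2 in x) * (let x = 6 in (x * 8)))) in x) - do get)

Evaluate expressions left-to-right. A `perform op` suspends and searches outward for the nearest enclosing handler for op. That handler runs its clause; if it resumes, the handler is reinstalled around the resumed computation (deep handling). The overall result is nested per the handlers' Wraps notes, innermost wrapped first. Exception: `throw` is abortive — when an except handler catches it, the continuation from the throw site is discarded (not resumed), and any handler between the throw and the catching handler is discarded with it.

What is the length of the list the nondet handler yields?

Evaluation trace:
choose[3, 5] @ H4
  branch[0] choose=3:
    get @ H1 ⇒ 2
    H0 returns 118
    H1 returns (118, 2)
    H2 returns (118, 2)
    H3 returns [(118, 2)]
    H4 returns [[(118, 2)]]
  branch[1] choose=5:
    get @ H1 ⇒ 2
    H0 returns 134
    H1 returns (134, 2)
    H2 returns (134, 2)
    H3 returns [(134, 2)]
    H4 returns [[(134, 2)]]
= [[(118, 2)], [(134, 2)]]

Answer: 2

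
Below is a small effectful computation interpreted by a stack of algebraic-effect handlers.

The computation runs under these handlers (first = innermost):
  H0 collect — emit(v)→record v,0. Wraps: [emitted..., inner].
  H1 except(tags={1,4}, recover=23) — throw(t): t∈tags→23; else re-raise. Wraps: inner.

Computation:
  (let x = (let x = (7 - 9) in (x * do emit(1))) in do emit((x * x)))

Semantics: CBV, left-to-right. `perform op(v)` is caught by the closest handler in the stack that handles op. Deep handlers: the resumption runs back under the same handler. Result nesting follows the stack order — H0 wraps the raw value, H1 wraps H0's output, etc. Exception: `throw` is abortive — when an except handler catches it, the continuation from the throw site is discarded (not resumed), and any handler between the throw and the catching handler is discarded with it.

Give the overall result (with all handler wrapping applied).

Working:
emit(1) @ H0 ⇒ out+=1
emit(0) @ H0 ⇒ out+=0
H0 returns [1, 0, 0]
H1 returns [1, 0, 0]
= [1, 0, 0]

Answer: [1, 0, 0]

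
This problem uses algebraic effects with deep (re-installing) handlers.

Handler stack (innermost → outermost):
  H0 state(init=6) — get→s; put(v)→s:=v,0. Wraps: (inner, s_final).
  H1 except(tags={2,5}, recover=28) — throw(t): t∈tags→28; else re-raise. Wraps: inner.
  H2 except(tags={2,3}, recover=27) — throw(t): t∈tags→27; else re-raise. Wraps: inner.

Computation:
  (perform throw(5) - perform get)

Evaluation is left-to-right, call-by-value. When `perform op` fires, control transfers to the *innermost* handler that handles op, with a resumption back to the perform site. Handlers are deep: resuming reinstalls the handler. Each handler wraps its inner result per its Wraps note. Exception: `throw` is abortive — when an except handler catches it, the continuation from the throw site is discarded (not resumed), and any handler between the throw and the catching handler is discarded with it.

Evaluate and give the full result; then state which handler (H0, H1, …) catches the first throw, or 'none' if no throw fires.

Answer: 28 ; first throw caught by: H1

Step-by-step:
throw(5) @ H1 caught ⇒ 28
H2 returns 28
= 28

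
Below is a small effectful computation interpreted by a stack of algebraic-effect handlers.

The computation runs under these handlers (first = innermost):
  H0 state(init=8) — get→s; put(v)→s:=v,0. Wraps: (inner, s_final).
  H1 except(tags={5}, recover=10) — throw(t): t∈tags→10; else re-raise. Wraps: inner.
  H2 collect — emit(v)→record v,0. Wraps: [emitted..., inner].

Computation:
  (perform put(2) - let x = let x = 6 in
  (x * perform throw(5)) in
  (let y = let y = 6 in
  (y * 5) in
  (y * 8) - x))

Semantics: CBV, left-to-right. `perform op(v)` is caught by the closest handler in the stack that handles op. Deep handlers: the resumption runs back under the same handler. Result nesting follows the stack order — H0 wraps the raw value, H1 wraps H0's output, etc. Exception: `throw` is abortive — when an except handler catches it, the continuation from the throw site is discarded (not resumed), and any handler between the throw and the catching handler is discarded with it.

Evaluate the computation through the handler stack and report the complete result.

Working:
put(2) @ H0 ⇒ s:=2
throw(5) @ H1 caught ⇒ 10
H2 returns [10]
= [10]

Answer: [10]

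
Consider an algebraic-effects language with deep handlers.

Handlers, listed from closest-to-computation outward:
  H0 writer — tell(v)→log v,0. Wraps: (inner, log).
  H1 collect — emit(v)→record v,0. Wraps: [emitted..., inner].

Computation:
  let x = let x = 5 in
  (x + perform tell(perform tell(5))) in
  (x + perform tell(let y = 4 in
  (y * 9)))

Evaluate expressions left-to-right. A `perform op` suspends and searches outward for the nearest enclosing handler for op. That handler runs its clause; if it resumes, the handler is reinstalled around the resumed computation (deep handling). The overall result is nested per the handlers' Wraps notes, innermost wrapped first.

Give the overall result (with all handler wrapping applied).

Answer: [(5, (5, 0, 36))]

Step-by-step:
tell(5) @ H0 ⇒ log+=5
tell(0) @ H0 ⇒ log+=0
tell(36) @ H0 ⇒ log+=36
H0 returns (5, (5, 0, 36))
H1 returns [(5, (5, 0, 36))]
= [(5, (5, 0, 36))]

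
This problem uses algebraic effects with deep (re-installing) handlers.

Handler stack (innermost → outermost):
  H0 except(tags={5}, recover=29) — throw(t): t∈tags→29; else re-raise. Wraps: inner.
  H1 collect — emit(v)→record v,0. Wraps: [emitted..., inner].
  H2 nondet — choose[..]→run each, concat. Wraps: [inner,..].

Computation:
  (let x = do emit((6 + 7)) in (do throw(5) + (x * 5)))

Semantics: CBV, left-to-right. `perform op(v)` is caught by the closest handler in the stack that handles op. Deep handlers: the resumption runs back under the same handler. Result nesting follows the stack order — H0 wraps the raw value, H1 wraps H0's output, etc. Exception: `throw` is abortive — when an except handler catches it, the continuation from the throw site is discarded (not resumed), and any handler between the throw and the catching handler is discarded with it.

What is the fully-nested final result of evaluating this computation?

Answer: [[13, 29]]

Evaluation trace:
emit(13) @ H1 ⇒ out+=13
throw(5) @ H0 caught ⇒ 29
H1 returns [13, 29]
H2 returns [[13, 29]]
= [[13, 29]]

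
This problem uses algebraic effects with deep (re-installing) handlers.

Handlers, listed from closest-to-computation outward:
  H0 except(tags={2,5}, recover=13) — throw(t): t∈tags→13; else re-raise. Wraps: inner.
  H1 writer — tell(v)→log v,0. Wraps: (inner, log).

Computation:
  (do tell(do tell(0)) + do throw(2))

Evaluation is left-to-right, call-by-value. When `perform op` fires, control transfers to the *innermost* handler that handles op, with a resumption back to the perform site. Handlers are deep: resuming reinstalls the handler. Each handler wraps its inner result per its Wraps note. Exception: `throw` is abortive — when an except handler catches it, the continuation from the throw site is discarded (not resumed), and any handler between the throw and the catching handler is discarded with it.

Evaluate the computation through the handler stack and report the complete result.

Answer: (13, (0, 0))

Step-by-step:
tell(0) @ H1 ⇒ log+=0
tell(0) @ H1 ⇒ log+=0
throw(2) @ H0 caught ⇒ 13
H1 returns (13, (0, 0))
= (13, (0, 0))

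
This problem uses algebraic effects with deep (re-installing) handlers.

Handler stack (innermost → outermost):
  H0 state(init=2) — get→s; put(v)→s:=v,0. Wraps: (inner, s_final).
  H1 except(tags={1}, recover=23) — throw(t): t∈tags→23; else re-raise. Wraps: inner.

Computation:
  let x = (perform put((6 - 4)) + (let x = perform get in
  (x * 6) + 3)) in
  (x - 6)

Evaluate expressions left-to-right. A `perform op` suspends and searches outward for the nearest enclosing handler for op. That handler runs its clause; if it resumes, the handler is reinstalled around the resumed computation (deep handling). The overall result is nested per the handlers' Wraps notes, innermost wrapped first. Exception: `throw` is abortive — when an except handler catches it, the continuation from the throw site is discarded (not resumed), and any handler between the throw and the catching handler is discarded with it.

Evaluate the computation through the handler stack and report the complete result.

Answer: (9, 2)

Step-by-step:
put(2) @ H0 ⇒ s:=2
get @ H0 ⇒ 2
H0 returns (9, 2)
H1 returns (9, 2)
= (9, 2)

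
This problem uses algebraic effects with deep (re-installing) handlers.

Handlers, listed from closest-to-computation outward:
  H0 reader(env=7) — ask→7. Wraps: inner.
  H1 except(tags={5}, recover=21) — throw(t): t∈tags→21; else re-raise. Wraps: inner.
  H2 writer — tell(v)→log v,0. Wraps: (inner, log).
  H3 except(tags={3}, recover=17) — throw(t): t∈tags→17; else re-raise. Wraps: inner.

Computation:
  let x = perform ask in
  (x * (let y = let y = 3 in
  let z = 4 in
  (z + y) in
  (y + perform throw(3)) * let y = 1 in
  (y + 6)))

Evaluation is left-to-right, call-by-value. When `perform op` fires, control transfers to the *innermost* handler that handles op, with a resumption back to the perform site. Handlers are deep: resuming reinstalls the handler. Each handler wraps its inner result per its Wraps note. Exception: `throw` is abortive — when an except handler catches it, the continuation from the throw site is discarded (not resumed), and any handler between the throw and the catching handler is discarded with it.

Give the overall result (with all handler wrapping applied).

Answer: 17

Working:
ask @ H0 ⇒ 7
throw(3) @ H1 re-raised
throw(3) @ H3 caught ⇒ 17
= 17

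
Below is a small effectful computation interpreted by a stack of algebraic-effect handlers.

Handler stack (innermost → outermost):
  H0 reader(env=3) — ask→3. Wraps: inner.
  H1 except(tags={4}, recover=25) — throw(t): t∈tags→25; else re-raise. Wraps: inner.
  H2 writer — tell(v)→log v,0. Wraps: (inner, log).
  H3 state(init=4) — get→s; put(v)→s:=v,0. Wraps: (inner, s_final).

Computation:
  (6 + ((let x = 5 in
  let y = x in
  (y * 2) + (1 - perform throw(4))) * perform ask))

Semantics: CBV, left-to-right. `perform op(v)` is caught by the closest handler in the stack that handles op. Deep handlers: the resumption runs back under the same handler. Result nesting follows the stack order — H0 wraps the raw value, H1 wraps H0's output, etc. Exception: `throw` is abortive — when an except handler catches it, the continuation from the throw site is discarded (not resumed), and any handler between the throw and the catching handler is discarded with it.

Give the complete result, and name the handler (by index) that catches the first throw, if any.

Answer: ((25, ()), 4) ; first throw caught by: H1

Evaluation trace:
throw(4) @ H1 caught ⇒ 25
H2 returns (25, ())
H3 returns ((25, ()), 4)
= ((25, ()), 4)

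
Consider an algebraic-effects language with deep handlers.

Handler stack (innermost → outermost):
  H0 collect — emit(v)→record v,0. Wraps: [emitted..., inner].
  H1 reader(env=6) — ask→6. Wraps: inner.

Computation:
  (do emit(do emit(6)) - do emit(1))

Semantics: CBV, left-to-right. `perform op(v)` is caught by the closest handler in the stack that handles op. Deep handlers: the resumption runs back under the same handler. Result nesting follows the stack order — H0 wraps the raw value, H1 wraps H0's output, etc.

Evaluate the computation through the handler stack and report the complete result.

Answer: [6, 0, 1, 0]

Evaluation trace:
emit(6) @ H0 ⇒ out+=6
emit(0) @ H0 ⇒ out+=0
emit(1) @ H0 ⇒ out+=1
H0 returns [6, 0, 1, 0]
H1 returns [6, 0, 1, 0]
= [6, 0, 1, 0]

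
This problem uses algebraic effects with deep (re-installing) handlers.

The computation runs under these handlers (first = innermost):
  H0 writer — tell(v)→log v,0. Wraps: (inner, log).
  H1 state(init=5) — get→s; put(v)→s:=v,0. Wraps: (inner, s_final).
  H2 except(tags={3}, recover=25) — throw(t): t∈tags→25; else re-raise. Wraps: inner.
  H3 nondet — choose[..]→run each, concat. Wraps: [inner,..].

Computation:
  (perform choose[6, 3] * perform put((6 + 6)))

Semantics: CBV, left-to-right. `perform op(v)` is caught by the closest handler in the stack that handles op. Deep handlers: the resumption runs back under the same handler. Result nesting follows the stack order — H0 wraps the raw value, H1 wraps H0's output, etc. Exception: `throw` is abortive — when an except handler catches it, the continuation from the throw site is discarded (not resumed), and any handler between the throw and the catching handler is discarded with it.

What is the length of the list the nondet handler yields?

Working:
choose[6, 3] @ H3
  branch[0] choose=6:
    put(12) @ H1 ⇒ s:=12
    H0 returns (0, ())
    H1 returns ((0, ()), 12)
    H2 returns ((0, ()), 12)
    H3 returns [((0, ()), 12)]
  branch[1] choose=3:
    put(12) @ H1 ⇒ s:=12
    H0 returns (0, ())
    H1 returns ((0, ()), 12)
    H2 returns ((0, ()), 12)
    H3 returns [((0, ()), 12)]
= [((0, ()), 12), ((0, ()), 12)]

Answer: 2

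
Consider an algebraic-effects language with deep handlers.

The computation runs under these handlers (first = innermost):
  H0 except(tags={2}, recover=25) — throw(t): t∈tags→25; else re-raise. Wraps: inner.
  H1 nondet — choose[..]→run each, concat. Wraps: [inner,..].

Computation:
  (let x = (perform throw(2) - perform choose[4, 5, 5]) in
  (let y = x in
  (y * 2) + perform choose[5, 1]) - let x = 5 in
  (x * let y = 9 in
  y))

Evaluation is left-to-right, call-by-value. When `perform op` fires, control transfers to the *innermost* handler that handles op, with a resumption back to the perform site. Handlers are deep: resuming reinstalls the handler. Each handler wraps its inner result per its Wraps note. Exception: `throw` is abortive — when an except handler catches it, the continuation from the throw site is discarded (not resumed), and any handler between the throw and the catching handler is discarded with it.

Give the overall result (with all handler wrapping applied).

Answer: [25]

Working:
throw(2) @ H0 caught ⇒ 25
H1 returns [25]
= [25]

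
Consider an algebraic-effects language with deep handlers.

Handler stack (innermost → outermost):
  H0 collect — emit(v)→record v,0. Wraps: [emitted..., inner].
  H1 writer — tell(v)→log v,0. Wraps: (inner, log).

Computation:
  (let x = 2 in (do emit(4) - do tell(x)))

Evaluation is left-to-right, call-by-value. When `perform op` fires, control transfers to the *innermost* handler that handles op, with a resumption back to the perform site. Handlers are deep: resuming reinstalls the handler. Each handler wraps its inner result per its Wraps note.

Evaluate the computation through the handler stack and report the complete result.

Step-by-step:
emit(4) @ H0 ⇒ out+=4
tell(2) @ H1 ⇒ log+=2
H0 returns [4, 0]
H1 returns ([4, 0], (2))
= ([4, 0], (2))

Answer: ([4, 0], (2))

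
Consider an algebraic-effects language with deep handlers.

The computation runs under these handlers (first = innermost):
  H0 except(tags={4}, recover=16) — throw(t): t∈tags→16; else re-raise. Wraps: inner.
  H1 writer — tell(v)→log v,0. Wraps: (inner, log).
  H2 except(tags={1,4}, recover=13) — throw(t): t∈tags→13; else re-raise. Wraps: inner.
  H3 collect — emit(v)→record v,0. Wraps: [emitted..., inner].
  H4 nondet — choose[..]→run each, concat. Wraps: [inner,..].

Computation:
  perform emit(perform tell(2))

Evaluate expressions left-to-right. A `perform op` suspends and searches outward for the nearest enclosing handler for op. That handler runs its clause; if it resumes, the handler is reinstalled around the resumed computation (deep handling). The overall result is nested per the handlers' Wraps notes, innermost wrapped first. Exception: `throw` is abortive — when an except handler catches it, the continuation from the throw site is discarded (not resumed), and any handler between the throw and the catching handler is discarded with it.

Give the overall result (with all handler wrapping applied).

Evaluation trace:
tell(2) @ H1 ⇒ log+=2
emit(0) @ H3 ⇒ out+=0
H0 returns 0
H1 returns (0, (2))
H2 returns (0, (2))
H3 returns [0, (0, (2))]
H4 returns [[0, (0, (2))]]
= [[0, (0, (2))]]

Answer: [[0, (0, (2))]]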